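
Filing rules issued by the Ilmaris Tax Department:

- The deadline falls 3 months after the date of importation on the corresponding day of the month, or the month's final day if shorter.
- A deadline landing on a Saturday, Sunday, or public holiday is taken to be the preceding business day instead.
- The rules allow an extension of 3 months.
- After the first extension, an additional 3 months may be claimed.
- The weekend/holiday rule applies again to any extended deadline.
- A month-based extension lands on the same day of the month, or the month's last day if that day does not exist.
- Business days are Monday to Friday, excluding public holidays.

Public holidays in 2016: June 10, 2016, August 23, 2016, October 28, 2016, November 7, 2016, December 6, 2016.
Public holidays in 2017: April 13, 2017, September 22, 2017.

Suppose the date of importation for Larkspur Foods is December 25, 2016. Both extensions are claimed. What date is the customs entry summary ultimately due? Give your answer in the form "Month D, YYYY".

3 months after December 25, 2016, on the same day of the month, is March 25, 2017.
March 25, 2017 is a Saturday, so it moves to the preceding business day, March 24, 2017 (Friday).
Applying the 3 months extension: 3 months after March 24, 2017 is June 24, 2017.
June 24, 2017 is a Saturday; the preceding business day is June 23, 2017 (Friday).
Applying the 3 months extension: 3 months after June 23, 2017 is September 23, 2017.
September 23, 2017 is a Saturday, so it moves to the preceding business day, September 21, 2017 (Thursday).
The final due date is September 21, 2017.

September 21, 2017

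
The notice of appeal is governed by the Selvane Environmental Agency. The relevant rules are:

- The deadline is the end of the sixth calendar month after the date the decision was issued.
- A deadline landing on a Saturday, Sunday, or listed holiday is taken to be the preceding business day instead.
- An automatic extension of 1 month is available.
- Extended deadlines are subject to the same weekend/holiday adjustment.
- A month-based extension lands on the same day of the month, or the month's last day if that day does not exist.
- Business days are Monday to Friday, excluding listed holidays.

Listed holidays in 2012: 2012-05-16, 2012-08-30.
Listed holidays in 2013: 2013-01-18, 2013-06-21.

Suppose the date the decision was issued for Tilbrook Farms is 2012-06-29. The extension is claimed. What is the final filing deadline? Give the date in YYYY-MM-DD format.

2013-01-31

6 months after 2012-06-29 is December 2012; that month ends on 2012-12-31.
2012-12-31 (Monday) is already a business day.
The 1 month extension carries 2012-12-31 to 2013-01-31.
2013-01-31 (Thursday) is already a business day.
Final deadline: 2013-01-31.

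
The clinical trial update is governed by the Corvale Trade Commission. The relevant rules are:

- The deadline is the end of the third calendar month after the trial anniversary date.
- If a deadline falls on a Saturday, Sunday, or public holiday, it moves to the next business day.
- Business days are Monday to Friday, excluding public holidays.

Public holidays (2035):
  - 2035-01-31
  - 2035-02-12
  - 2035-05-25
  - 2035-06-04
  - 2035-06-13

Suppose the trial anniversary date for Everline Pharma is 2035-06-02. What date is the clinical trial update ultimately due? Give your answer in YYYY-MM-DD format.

The third month after 2035-06-02 is September 2035, whose last day is 2035-09-30.
2035-09-30 falls on a Sunday. Rolling to the next business day gives 2035-10-01, a Monday.
Final deadline: 2035-10-01.

2035-10-01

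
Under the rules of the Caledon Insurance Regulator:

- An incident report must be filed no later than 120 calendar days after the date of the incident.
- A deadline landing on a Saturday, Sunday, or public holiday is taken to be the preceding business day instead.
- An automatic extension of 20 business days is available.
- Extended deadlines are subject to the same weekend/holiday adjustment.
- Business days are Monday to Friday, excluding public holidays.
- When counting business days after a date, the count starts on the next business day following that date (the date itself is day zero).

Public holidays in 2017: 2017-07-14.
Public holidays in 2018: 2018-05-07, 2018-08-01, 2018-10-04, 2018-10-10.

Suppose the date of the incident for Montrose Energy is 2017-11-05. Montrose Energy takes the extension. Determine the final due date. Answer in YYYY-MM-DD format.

2018-04-02

Trigger date 2017-11-05 + 120 calendar days = 2018-03-05.
2018-03-05 falls on a Monday, which is a business day, so no adjustment is needed.
Applying the 20-business-day extension: 20 business days after 2018-03-05 is 2018-04-02.
2018-04-02 (Monday) is already a business day.
The final due date is 2018-04-02.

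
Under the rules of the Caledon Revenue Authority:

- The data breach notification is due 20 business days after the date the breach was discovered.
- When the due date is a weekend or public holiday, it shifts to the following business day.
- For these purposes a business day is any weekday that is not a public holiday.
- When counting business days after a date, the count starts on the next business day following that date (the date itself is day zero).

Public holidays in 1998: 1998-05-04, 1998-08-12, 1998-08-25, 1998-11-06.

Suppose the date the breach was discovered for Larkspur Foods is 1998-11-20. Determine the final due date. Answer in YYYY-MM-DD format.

1998-12-18

Starting the day after 1998-11-20 and counting 20 business days lands on 1998-12-18.
1998-12-18 is a Friday and not a listed holiday, so it stands.
Final deadline: 1998-12-18.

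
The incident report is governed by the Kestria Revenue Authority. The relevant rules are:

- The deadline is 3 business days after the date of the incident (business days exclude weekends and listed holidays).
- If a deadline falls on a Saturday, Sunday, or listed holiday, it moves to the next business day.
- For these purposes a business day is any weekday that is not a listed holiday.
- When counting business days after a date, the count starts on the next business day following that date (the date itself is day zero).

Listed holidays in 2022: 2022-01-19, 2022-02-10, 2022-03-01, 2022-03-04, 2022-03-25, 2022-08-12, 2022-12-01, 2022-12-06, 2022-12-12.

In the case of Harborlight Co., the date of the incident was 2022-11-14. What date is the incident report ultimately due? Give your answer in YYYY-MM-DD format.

3 business days after 2022-11-14, excluding weekends and holidays, is 2022-11-17.
2022-11-17 is a Thursday and not a listed holiday, so it stands.
So the filing is due 2022-11-17.

2022-11-17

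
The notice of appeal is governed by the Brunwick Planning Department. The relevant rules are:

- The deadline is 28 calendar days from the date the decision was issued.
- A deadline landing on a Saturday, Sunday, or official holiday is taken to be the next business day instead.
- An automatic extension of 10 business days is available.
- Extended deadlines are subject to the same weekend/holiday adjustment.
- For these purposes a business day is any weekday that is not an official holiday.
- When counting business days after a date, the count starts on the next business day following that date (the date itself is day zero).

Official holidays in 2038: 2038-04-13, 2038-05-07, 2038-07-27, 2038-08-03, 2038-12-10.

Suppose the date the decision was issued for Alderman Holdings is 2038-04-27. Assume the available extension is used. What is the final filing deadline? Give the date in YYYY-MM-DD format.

Adding 28 calendar days to 2038-04-27 gives 2038-05-25.
2038-05-25 (Tuesday) is already a business day.
The 10-business-day extension runs from 2038-05-25 to 2038-06-08.
2038-06-08 is a Tuesday and not a listed holiday, so it stands.
The final due date is 2038-06-08.

2038-06-08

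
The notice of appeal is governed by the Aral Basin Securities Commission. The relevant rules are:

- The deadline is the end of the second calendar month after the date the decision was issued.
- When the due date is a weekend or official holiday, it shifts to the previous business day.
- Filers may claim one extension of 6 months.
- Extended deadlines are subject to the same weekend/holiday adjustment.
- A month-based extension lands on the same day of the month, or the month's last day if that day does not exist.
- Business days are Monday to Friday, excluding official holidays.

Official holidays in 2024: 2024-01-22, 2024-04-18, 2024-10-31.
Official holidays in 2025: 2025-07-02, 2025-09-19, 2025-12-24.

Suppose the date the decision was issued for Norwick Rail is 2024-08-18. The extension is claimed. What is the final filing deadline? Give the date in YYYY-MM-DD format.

The second month after 2024-08-18 is October 2024, whose last day is 2024-10-31.
Because 2024-10-31 is a listed holiday, the deadline becomes 2024-10-30 (Wednesday).
Applying the 6 months extension: 6 months after 2024-10-30 is 2025-04-30.
2025-04-30 falls on a Wednesday, which is a business day, so no adjustment is needed.
So the filing is due 2025-04-30.

2025-04-30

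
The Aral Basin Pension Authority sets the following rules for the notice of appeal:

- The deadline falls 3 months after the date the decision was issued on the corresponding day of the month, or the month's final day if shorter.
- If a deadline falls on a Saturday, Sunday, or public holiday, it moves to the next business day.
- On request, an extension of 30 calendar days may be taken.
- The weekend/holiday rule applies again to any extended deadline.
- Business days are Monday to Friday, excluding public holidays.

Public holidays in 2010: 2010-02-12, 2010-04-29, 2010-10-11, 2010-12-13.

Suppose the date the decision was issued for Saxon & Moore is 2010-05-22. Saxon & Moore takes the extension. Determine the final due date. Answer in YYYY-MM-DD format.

2010-09-22

3 months from 2010-05-22 is 2010-08-22.
2010-08-22 falls on a Sunday. Rolling to the next business day gives 2010-08-23, a Monday.
Applying the 30-calendar-day extension: 2010-08-23 + 30 days = 2010-09-22.
2010-09-22 falls on a Wednesday, which is a business day, so no adjustment is needed.
Deadline: 2010-09-22.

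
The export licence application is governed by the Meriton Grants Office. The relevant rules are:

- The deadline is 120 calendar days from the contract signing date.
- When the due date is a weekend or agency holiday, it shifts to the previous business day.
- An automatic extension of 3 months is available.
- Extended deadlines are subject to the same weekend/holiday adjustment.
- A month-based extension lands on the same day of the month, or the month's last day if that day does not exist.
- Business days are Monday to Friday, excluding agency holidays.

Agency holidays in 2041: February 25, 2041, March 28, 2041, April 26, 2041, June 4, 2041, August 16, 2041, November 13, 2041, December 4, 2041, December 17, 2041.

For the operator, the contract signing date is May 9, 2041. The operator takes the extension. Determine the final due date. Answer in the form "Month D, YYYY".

From May 9, 2041, 120 calendar days later is September 6, 2041.
September 6, 2041 (Friday) is already a business day.
Add 3 months to September 6, 2041: December 6, 2041.
December 6, 2041 (Friday) is already a business day.
Deadline: December 6, 2041.

December 6, 2041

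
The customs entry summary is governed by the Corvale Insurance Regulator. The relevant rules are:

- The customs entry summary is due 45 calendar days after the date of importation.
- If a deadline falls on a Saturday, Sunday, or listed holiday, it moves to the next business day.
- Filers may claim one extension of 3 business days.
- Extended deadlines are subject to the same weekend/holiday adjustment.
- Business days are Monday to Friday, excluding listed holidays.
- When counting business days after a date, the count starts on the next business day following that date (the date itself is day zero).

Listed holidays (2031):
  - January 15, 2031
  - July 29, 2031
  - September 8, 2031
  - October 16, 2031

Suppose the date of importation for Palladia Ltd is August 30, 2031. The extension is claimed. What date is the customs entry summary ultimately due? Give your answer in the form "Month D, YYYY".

October 20, 2031

From August 30, 2031, 45 calendar days later is October 14, 2031.
October 14, 2031 is a Tuesday and not a listed holiday, so it stands.
The 3-business-day extension runs from October 14, 2031 to October 20, 2031.
Since October 20, 2031 is a Monday and not a holiday, the date is unchanged.
The final due date is October 20, 2031.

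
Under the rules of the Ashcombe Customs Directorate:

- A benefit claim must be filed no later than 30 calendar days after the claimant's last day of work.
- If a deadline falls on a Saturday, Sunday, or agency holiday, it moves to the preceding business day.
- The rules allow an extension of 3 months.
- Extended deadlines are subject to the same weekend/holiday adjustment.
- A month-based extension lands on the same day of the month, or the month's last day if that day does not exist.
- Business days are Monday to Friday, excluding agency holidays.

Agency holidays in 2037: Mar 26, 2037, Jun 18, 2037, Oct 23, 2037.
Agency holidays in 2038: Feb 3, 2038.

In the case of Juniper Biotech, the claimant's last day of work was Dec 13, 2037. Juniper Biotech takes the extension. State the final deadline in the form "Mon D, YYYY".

30 calendar days after Dec 13, 2037 is Jan 12, 2038.
Jan 12, 2038 (Tuesday) is already a business day.
Add 3 months to Jan 12, 2038: Apr 12, 2038.
Apr 12, 2038 (Monday) is already a business day.
So the filing is due Apr 12, 2038.

Apr 12, 2038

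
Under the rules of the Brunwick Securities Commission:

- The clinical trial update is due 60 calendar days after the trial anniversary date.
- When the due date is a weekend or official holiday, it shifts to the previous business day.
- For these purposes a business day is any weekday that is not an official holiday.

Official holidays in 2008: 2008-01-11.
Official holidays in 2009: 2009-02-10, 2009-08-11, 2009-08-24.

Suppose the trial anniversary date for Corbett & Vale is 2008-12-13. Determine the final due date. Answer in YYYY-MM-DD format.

2009-02-11

Adding 60 calendar days to 2008-12-13 gives 2009-02-11.
2009-02-11 (Wednesday) is already a business day.
So the filing is due 2009-02-11.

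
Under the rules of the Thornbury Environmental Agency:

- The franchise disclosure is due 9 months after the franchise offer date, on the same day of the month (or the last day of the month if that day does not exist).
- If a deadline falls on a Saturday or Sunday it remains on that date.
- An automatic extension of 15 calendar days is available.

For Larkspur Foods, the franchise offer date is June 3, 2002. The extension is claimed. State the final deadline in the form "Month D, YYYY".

Moving 9 months forward from June 3, 2002 on the corresponding day gives March 3, 2003.
March 3, 2003 is a Monday; no weekend or holiday adjustment applies.
Applying the 15-calendar-day extension: March 3, 2003 + 15 days = March 18, 2003.
March 18, 2003 is a Tuesday; no weekend or holiday adjustment applies.
Deadline: March 18, 2003.

March 18, 2003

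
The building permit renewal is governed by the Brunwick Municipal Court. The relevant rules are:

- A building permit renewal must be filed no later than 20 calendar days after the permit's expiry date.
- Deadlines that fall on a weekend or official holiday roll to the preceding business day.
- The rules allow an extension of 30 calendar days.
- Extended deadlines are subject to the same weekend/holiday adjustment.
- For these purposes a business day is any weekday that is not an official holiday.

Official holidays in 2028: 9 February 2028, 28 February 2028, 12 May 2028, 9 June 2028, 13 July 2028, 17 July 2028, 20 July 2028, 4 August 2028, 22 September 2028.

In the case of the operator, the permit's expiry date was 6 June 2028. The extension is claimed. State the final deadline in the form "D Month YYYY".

26 July 2028

20 calendar days after 6 June 2028 is 26 June 2028.
26 June 2028 is a Monday and not a listed holiday, so it stands.
Add the 30 calendar-day extension to 26 June 2028: 26 July 2028.
26 July 2028 (Wednesday) is already a business day.
Deadline: 26 July 2028.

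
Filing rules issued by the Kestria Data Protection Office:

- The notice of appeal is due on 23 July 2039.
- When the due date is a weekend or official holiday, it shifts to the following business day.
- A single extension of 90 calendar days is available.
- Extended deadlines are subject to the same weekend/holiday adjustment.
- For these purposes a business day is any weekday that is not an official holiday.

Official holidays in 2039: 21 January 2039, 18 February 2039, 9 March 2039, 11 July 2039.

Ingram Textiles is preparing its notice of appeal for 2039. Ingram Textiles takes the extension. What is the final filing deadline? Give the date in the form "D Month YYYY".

24 October 2039

Start from the fixed due date, 23 July 2039.
23 July 2039 is a Saturday; the next business day is 25 July 2039 (Monday).
Add the 90 calendar-day extension to 25 July 2039: 23 October 2039.
23 October 2039 is a Sunday; the next business day is 24 October 2039 (Monday).
Final deadline: 24 October 2039.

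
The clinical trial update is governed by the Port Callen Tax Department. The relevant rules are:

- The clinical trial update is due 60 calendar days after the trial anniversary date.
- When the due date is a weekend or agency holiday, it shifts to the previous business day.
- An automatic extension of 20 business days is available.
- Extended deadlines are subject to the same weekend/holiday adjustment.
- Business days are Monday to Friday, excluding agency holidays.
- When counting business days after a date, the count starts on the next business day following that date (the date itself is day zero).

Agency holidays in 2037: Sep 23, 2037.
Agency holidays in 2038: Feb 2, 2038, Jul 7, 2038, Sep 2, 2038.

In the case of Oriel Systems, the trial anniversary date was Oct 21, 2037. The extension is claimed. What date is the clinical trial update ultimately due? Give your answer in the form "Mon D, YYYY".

Jan 15, 2038

From Oct 21, 2037, 60 calendar days later is Dec 20, 2037.
Because Dec 20, 2037 is a Sunday, the deadline becomes Dec 18, 2037 (Friday).
Applying the 20-business-day extension: 20 business days after Dec 18, 2037 is Jan 15, 2038.
Since Jan 15, 2038 is a Friday and not a holiday, the date is unchanged.
Final deadline: Jan 15, 2038.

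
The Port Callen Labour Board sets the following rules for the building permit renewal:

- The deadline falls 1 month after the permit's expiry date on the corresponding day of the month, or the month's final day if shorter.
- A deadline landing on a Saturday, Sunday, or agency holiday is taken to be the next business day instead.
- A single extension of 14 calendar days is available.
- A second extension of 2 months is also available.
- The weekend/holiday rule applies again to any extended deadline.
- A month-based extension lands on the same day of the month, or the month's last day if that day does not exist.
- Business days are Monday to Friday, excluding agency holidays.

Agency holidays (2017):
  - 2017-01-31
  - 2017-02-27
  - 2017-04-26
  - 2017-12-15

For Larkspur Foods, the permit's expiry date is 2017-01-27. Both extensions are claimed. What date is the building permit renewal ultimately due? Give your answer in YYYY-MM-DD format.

2017-05-15

1 month from 2017-01-27 is 2017-02-27.
2017-02-27 falls on a listed holiday. Rolling to the next business day gives 2017-02-28, a Tuesday.
Applying the 14-calendar-day extension: 2017-02-28 + 14 days = 2017-03-14.
2017-03-14 (Tuesday) is already a business day.
The 2 months extension carries 2017-03-14 to 2017-05-14.
2017-05-14 is a Sunday; the next business day is 2017-05-15 (Monday).
Final deadline: 2017-05-15.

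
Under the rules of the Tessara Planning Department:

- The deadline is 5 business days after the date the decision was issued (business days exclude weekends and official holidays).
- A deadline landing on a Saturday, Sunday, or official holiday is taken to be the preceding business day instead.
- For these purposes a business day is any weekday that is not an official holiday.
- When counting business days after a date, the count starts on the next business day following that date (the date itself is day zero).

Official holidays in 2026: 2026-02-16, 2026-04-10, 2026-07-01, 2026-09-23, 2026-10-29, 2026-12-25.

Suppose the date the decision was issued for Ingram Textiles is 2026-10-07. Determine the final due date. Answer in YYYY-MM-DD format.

2026-10-14

5 business days after 2026-10-07, excluding weekends and holidays, is 2026-10-14.
2026-10-14 is a Wednesday and not a listed holiday, so it stands.
Final deadline: 2026-10-14.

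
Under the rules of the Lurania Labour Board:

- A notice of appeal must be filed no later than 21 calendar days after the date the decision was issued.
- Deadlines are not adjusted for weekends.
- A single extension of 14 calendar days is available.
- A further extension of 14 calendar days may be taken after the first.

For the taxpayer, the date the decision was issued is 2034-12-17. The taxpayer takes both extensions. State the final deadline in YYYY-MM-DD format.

2035-02-04

21 calendar days after 2034-12-17 is 2035-01-07.
2035-01-07 is a Sunday; no weekend or holiday adjustment applies.
With the 14-day extension, 2035-01-07 becomes 2035-01-21.
2035-01-21 falls on a Sunday. The rules make no weekend/holiday allowance, so it remains 2035-01-21.
The 14-calendar-day extension moves the deadline from 2035-01-21 to 2035-02-04.
2035-02-04 is a Sunday; no weekend or holiday adjustment applies.
Final deadline: 2035-02-04.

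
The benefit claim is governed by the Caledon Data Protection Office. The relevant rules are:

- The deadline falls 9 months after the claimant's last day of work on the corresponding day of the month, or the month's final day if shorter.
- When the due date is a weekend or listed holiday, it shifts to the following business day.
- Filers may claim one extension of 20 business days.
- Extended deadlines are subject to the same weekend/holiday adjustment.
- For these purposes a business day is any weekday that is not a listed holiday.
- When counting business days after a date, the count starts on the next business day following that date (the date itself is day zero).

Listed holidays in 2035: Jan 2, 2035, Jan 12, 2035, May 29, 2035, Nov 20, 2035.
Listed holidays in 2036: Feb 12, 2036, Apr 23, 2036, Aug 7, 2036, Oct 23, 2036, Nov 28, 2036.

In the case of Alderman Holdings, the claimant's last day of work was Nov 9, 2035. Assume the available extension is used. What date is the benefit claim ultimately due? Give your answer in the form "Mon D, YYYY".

Moving 9 months forward from Nov 9, 2035 on the corresponding day gives Aug 9, 2036.
Aug 9, 2036 falls on a Saturday. Rolling to the next business day gives Aug 11, 2036, a Monday.
The 20-business-day extension runs from Aug 11, 2036 to Sep 8, 2036.
Sep 8, 2036 is a Monday and not a listed holiday, so it stands.
So the filing is due Sep 8, 2036.

Sep 8, 2036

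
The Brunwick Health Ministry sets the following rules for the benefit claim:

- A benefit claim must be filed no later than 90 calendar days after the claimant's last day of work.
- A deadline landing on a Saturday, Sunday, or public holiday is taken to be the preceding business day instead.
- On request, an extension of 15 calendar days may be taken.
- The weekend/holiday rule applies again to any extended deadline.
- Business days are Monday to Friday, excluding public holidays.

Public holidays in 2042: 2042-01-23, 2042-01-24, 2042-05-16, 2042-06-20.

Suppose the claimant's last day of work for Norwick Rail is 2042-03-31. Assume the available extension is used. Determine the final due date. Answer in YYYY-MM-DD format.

2042-07-11

Trigger date 2042-03-31 + 90 calendar days = 2042-06-29.
2042-06-29 falls on a Sunday. Rolling to the preceding business day gives 2042-06-27, a Friday.
Applying the 15-calendar-day extension: 2042-06-27 + 15 days = 2042-07-12.
Because 2042-07-12 is a Saturday, the deadline becomes 2042-07-11 (Friday).
The final due date is 2042-07-11.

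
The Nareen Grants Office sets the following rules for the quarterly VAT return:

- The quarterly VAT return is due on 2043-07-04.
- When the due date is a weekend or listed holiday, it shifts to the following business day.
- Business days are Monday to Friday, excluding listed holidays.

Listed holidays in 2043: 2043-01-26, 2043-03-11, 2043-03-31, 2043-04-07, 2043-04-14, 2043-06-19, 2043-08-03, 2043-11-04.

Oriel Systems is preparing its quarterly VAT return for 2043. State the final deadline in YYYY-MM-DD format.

2043-07-06

The statutory due date is 2043-07-04.
2043-07-04 is a Saturday; the next business day is 2043-07-06 (Monday).
The final due date is 2043-07-06.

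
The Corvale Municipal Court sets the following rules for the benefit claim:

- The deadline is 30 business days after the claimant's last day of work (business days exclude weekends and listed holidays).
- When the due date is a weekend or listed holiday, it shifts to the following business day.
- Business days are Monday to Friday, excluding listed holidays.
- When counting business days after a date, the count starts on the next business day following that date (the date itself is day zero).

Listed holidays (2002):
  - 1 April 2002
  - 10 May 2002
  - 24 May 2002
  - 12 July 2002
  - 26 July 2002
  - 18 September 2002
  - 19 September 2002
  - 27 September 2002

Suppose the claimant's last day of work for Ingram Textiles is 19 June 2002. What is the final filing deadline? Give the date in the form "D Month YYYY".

30 business days after 19 June 2002, excluding weekends and holidays, is 2 August 2002.
2 August 2002 is a Friday and not a listed holiday, so it stands.
Deadline: 2 August 2002.

2 August 2002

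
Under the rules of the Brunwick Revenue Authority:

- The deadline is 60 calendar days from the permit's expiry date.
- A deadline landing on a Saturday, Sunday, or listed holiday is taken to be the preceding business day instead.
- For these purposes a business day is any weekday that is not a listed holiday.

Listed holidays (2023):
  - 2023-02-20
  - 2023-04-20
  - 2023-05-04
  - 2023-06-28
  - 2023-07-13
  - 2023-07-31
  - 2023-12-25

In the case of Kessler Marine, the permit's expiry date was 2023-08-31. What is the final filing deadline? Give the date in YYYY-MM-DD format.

Adding 60 calendar days to 2023-08-31 gives 2023-10-30.
Since 2023-10-30 is a Monday and not a holiday, the date is unchanged.
Deadline: 2023-10-30.

2023-10-30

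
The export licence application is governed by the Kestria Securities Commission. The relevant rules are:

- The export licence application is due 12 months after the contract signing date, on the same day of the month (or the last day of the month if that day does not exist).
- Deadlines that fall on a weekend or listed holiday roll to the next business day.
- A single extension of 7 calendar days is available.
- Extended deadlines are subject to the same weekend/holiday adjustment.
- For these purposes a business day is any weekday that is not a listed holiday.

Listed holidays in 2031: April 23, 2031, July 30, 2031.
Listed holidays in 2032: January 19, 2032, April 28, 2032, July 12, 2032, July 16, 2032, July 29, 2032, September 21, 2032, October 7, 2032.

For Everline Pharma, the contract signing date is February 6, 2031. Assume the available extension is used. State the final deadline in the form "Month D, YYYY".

12 months after February 6, 2031, on the same day of the month, is February 6, 2032.
February 6, 2032 (Friday) is already a business day.
With the 7-day extension, February 6, 2032 becomes February 13, 2032.
Since February 13, 2032 is a Friday and not a holiday, the date is unchanged.
The final due date is February 13, 2032.

February 13, 2032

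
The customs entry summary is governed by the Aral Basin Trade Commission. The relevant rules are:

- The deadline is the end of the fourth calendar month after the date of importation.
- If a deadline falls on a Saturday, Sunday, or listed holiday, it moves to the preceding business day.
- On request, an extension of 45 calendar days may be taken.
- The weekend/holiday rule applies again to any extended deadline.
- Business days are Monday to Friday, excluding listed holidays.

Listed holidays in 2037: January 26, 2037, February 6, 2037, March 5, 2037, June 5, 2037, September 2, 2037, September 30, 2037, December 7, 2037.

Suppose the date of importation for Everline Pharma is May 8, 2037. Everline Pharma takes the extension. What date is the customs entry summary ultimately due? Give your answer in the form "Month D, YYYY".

4 months after May 8, 2037 is September 2037; that month ends on September 30, 2037.
Because September 30, 2037 is a listed holiday, the deadline becomes September 29, 2037 (Tuesday).
Applying the 45-calendar-day extension: September 29, 2037 + 45 days = November 13, 2037.
November 13, 2037 is a Friday and not a listed holiday, so it stands.
The final due date is November 13, 2037.

November 13, 2037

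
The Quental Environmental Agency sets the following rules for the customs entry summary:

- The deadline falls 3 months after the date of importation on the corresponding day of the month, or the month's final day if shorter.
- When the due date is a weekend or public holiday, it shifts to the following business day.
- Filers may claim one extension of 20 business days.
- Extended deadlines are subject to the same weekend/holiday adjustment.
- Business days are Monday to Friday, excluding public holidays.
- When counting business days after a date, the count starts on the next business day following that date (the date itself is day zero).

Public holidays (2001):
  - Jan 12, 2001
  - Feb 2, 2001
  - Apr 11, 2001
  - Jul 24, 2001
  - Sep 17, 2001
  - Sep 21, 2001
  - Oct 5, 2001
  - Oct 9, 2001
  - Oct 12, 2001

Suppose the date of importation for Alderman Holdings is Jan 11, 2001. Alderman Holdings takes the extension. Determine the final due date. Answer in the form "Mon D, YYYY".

May 10, 2001

3 months from Jan 11, 2001 is Apr 11, 2001.
Apr 11, 2001 falls on a listed holiday. Rolling to the next business day gives Apr 12, 2001, a Thursday.
Applying the 20-business-day extension: 20 business days after Apr 12, 2001 is May 10, 2001.
May 10, 2001 is a Thursday and not a listed holiday, so it stands.
So the filing is due May 10, 2001.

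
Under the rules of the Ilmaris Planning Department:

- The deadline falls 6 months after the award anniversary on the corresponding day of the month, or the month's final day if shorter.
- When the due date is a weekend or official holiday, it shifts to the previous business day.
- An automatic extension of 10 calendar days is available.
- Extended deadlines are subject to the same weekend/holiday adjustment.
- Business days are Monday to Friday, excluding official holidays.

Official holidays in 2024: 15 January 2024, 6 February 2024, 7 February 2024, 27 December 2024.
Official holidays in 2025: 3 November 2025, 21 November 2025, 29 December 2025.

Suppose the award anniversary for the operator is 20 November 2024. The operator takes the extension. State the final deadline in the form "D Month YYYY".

30 May 2025

Moving 6 months forward from 20 November 2024 on the corresponding day gives 20 May 2025.
20 May 2025 falls on a Tuesday, which is a business day, so no adjustment is needed.
Add the 10 calendar-day extension to 20 May 2025: 30 May 2025.
30 May 2025 is a Friday and not a listed holiday, so it stands.
So the filing is due 30 May 2025.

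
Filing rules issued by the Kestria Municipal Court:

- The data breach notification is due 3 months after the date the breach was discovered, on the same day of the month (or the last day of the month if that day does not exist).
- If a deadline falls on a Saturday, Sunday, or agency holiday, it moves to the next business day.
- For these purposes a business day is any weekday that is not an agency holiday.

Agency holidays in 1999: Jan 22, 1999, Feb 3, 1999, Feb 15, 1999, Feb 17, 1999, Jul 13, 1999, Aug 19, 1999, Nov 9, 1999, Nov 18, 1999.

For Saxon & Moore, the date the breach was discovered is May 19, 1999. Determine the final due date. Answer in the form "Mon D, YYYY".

Aug 20, 1999

Moving 3 months forward from May 19, 1999 on the corresponding day gives Aug 19, 1999.
Aug 19, 1999 is a listed holiday, so it moves to the next business day, Aug 20, 1999 (Friday).
The final due date is Aug 20, 1999.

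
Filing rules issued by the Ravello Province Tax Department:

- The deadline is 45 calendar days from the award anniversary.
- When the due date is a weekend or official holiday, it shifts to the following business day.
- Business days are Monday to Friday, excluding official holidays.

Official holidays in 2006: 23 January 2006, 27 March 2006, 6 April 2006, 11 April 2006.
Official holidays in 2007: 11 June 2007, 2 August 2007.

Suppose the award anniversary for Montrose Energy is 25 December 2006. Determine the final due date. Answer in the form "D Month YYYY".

8 February 2007

From 25 December 2006, 45 calendar days later is 8 February 2007.
Since 8 February 2007 is a Thursday and not a holiday, the date is unchanged.
Final deadline: 8 February 2007.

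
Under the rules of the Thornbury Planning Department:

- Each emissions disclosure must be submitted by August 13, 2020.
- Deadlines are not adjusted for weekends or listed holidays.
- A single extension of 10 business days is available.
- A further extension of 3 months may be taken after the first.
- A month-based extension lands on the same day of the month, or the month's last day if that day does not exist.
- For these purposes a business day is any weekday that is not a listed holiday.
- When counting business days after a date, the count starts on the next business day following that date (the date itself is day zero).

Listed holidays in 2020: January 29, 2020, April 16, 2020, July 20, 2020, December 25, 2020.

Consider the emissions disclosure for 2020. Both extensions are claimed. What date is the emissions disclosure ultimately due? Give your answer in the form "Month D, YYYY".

November 27, 2020

The stated deadline is August 13, 2020.
August 13, 2020 falls on a Thursday. The rules make no weekend/holiday allowance, so it remains August 13, 2020.
Applying the 10-business-day extension: 10 business days after August 13, 2020 is August 27, 2020.
August 27, 2020 is a Thursday; no weekend or holiday adjustment applies.
The 3 months extension carries August 27, 2020 to November 27, 2020.
No adjustment is made for weekends or holidays, so November 27, 2020 stands.
Deadline: November 27, 2020.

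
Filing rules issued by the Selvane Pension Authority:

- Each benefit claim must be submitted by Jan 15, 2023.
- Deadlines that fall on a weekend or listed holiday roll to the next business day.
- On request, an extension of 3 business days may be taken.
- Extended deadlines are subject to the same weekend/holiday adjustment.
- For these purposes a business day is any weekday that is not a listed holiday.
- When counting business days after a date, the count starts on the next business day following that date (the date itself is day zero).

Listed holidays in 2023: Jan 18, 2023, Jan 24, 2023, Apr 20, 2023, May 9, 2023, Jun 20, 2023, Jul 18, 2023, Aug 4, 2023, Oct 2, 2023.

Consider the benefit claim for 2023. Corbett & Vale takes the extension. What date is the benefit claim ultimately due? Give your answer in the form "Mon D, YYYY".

The stated deadline is Jan 15, 2023.
Jan 15, 2023 falls on a Sunday. Rolling to the next business day gives Jan 16, 2023, a Monday.
Applying the 3-business-day extension: 3 business days after Jan 16, 2023 is Jan 20, 2023.
Since Jan 20, 2023 is a Friday and not a holiday, the date is unchanged.
Final deadline: Jan 20, 2023.

Jan 20, 2023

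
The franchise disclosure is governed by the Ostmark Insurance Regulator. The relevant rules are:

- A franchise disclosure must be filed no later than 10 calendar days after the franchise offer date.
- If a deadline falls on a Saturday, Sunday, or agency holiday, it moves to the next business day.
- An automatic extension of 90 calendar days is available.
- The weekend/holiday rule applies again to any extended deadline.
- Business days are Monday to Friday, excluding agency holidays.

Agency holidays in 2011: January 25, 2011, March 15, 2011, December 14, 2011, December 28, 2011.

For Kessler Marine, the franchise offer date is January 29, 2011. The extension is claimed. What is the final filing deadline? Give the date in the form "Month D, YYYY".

10 calendar days after January 29, 2011 is February 8, 2011.
February 8, 2011 (Tuesday) is already a business day.
Add the 90 calendar-day extension to February 8, 2011: May 9, 2011.
Since May 9, 2011 is a Monday and not a holiday, the date is unchanged.
Deadline: May 9, 2011.

May 9, 2011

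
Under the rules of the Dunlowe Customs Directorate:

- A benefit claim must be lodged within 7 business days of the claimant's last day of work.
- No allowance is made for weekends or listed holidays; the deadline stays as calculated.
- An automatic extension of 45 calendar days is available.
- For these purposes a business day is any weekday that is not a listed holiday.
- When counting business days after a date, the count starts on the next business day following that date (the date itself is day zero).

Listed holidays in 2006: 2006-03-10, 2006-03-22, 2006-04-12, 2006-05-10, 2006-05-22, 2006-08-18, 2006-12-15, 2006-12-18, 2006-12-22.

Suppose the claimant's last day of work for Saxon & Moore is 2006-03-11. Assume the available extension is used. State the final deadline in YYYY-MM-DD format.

7 business days after 2006-03-11, excluding weekends and holidays, is 2006-03-21.
2006-03-21 falls on a Tuesday. The rules make no weekend/holiday allowance, so it remains 2006-03-21.
Add the 45 calendar-day extension to 2006-03-21: 2006-05-05.
2006-05-05 falls on a Friday. The rules make no weekend/holiday allowance, so it remains 2006-05-05.
So the filing is due 2006-05-05.

2006-05-05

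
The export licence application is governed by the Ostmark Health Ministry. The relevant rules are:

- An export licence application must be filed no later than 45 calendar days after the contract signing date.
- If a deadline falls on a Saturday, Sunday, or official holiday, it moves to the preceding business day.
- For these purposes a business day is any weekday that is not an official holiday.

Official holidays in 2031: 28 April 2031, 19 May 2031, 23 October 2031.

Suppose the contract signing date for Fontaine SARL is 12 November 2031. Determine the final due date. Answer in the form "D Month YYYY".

45 calendar days after 12 November 2031 is 27 December 2031.
27 December 2031 is a Saturday, so it moves to the preceding business day, 26 December 2031 (Friday).
Deadline: 26 December 2031.

26 December 2031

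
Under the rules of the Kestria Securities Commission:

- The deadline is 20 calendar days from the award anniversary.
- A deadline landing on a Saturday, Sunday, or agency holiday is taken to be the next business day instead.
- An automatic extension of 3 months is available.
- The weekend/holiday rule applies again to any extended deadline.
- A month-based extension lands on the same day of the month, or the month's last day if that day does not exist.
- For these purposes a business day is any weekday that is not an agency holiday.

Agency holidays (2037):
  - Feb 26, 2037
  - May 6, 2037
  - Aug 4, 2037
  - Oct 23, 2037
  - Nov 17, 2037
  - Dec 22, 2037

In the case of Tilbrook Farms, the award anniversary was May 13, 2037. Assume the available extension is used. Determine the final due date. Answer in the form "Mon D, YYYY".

Trigger date May 13, 2037 + 20 calendar days = Jun 2, 2037.
Jun 2, 2037 falls on a Tuesday, which is a business day, so no adjustment is needed.
Add 3 months to Jun 2, 2037: Sep 2, 2037.
Sep 2, 2037 falls on a Wednesday, which is a business day, so no adjustment is needed.
Final deadline: Sep 2, 2037.

Sep 2, 2037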